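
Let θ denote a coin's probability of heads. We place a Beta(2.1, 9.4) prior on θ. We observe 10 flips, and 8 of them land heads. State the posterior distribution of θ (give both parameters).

The binomial likelihood is conjugate to the Beta prior: with 8 successes and 2 failures, the posterior is Beta(2.1+8, 9.4+2) = Beta(10.1, 11.4).

Posterior: Beta(10.1, 11.4)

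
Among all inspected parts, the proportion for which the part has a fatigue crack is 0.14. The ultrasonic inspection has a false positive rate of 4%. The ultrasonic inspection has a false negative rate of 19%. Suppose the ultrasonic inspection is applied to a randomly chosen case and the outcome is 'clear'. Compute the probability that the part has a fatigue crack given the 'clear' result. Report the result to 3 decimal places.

Write H for 'the part has a fatigue crack'. Prior odds H:¬H = 0.14/0.86 = 0.16279. For the 'clear' outcome, the likelihood ratio is 0.19/0.96 = 0.19792.
Posterior odds = 0.16279 × 0.19792 = 0.032219, so P(H|E) = 0.032219/(1+0.032219) = 0.031.

P(H | E) ≈ 0.031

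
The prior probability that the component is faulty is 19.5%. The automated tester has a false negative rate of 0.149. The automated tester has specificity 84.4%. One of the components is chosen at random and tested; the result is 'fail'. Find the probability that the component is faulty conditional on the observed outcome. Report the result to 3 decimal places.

P(H | E) ≈ 0.569

Write H for 'the component is faulty'. Prior odds H:¬H = 0.195/0.805 = 0.24224. For the 'fail' outcome, the likelihood ratio is 0.851/0.156 = 5.4551.
Posterior odds = 0.24224 × 5.4551 = 1.3214, so P(H|E) = 1.3214/(1+1.3214) = 0.569.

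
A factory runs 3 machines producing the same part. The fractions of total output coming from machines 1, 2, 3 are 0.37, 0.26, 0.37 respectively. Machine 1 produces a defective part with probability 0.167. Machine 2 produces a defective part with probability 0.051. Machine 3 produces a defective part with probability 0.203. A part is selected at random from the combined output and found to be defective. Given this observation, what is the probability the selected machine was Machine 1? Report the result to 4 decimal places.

Posterior probability ≈ 0.4115

P(defective|M1) = 0.167; P(defective|M2) = 0.051; P(defective|M3) = 0.203.
Prior × likelihood for each source: 0.37·0.167=0.06179, 0.26·0.051=0.01326, 0.37·0.203=0.07511. Summing gives P(defective) = 0.15016.
P(Machine 1 | defective) = 0.06179 / 0.15016 = 0.4115.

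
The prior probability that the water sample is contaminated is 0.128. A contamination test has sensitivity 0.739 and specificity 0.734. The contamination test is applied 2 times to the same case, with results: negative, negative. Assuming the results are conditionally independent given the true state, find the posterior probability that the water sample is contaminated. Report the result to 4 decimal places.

Posterior P(H) ≈ 0.0182

With H the event that the water sample is contaminated, the joint likelihood of the observed sequence is P(data|H) = 0.261·0.261 = 0.068121 and P(data|¬H) = 0.734·0.734 = 0.53876.
Bayes: P(H|data) = 0.128·0.068121 / (0.128·0.068121 + 0.872·0.53876) = 0.0087195/0.47851 = 0.0182.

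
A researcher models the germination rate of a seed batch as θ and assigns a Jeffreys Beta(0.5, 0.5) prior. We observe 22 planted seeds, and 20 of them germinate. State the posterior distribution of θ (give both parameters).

Posterior: Beta(20.5, 2.5)

The binomial likelihood is conjugate to the Beta prior: with 20 successes and 2 failures, the posterior is Beta(0.5+20, 0.5+2) = Beta(20.5, 2.5).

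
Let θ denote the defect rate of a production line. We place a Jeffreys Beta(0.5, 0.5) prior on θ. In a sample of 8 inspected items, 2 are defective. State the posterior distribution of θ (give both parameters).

Posterior: Beta(2.5, 6.5)

Observing 2 successes and 6 failures updates Beta(0.5, 0.5) by adding the success and failure counts to the two shape parameters: α = 0.5+2 = 2.5, β = 0.5+6 = 6.5.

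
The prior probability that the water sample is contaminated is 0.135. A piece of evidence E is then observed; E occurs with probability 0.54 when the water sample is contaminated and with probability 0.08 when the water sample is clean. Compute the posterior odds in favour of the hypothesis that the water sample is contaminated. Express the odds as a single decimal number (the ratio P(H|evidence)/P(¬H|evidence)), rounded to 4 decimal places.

Posterior odds ≈ 1.0535

Prior odds = 0.135/(1−0.135) = 0.15607. In log-odds, ln(0.15607) = -1.8575.
Add log likelihood ratio: ln(6.7500) = 1.9095.
Posterior log-odds = 0.052088, so posterior odds = exp(0.052088) = 1.0535.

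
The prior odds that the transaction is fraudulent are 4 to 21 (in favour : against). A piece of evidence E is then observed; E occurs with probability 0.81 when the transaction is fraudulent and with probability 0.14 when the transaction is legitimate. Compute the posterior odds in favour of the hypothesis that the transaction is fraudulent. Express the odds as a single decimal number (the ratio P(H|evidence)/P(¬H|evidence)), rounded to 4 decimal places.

Posterior odds ≈ 1.1020

Prior odds = 4/21 = 0.19048. In log-odds, ln(0.19048) = -1.6582.
Add log likelihood ratio: ln(5.7857) = 1.7554.
Posterior log-odds = 0.097164, so posterior odds = exp(0.097164) = 1.1020.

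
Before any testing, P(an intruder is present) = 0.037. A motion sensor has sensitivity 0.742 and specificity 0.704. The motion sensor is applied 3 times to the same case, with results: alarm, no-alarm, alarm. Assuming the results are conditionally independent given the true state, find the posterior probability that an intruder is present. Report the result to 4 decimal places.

With H the event that an intruder is present, the joint likelihood of the observed sequence is P(data|H) = 0.742·0.258·0.742 = 0.14205 and P(data|¬H) = 0.296·0.704·0.296 = 0.061682.
Bayes: P(H|data) = 0.037·0.14205 / (0.037·0.14205 + 0.963·0.061682) = 0.0052557/0.064655 = 0.0813.

Posterior P(H) ≈ 0.0813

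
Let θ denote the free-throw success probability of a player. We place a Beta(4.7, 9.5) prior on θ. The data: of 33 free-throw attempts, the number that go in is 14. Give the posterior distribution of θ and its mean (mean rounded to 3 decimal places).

Posterior: Beta(18.7, 28.5); mean ≈ 0.396

Observing 14 successes and 19 failures updates Beta(4.7, 9.5) by adding the success and failure counts to the two shape parameters: α = 4.7+14 = 18.7, β = 9.5+19 = 28.5.
E[θ | data] = 18.7/(18.7+28.5) = 0.396.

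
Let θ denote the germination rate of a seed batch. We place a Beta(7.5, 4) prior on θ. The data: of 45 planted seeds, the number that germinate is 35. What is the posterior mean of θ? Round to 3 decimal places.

The binomial likelihood is conjugate to the Beta prior: with 35 successes and 10 failures, the posterior is Beta(7.5+35, 4+10) = Beta(42.5, 14).
Posterior mean = α/(α+β) = 42.5/56.5 = 0.752.

Posterior mean ≈ 0.752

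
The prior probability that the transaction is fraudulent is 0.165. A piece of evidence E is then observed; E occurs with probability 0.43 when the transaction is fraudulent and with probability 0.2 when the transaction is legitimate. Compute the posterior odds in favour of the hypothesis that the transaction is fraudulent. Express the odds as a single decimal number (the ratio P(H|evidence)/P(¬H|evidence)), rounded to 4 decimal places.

Posterior odds ≈ 0.4249

Prior odds = 0.165/(1−0.165) = 0.19760.
Likelihood ratio for E = 0.43/0.2 = 2.1500.
Posterior odds = prior odds × LR = 0.42485.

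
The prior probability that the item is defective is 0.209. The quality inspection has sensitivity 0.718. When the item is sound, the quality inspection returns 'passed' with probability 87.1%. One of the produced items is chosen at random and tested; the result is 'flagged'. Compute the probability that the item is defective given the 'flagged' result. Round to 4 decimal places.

Write H for 'the item is defective'. Prior odds H:¬H = 0.209/0.791 = 0.26422. For the 'flagged' outcome, the likelihood ratio is 0.718/0.129 = 5.5659.
Posterior odds = 0.26422 × 5.5659 = 1.4706, so P(H|E) = 1.4706/(1+1.4706) = 0.5952.

P(H | E) ≈ 0.5952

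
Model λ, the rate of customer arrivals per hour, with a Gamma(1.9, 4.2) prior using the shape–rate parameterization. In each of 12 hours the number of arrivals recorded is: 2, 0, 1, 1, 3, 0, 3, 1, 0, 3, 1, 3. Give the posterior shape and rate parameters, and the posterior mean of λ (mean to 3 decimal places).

Total count ∑xᵢ = 18 over n = 12 hours.
Gamma is conjugate to the Poisson likelihood: posterior is Gamma(shape = 1.9+18 = 19.9, rate = 4.2+12 = 16.2).
Posterior mean = shape/rate = 19.9/16.2 = 1.228.

Posterior: Gamma(shape=19.9, rate=16.2); mean ≈ 1.228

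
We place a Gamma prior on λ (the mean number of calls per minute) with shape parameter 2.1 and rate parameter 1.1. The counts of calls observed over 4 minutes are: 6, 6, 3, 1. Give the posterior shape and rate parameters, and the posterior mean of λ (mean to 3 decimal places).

Posterior: Gamma(shape=18.1, rate=5.1); mean ≈ 3.549

Total count ∑xᵢ = 16 over n = 4 minutes.
Gamma is conjugate to the Poisson likelihood: posterior is Gamma(shape = 2.1+16 = 18.1, rate = 1.1+4 = 5.1).
E[λ | data] = 18.1/5.1 = 3.549.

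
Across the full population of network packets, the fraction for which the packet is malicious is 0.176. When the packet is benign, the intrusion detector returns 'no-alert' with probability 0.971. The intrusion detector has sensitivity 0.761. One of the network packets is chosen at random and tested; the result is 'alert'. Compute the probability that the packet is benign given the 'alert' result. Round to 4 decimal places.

P(¬H | E) ≈ 0.1514

Write H for 'the packet is malicious'. Prior odds H:¬H = 0.176/0.824 = 0.21359. For the 'alert' outcome, the likelihood ratio is 0.761/0.029 = 26.241.
Posterior odds = 0.21359 × 26.241 = 5.6050, so P(H|E) = 5.6050/(1+5.6050) = 0.8486. Then P(¬H|E) = 1 − 0.8486 = 0.1514.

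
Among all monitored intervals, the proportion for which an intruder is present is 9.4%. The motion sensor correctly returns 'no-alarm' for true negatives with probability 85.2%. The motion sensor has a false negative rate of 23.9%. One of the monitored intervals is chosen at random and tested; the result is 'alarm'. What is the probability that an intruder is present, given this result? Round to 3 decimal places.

Let H be the event that an intruder is present. P(H) = 0.094, so P(¬H) = 0.906. With E the 'alarm' result, P(E|H) = 0.761 and P(E|¬H) = 0.148.
P(E) = 0.761·0.094 + 0.148·0.906 = 0.071534 + 0.13409 = 0.20562.
By Bayes' theorem, P(H|E) = 0.071534 / 0.20562 = 0.348.

P(H | E) ≈ 0.348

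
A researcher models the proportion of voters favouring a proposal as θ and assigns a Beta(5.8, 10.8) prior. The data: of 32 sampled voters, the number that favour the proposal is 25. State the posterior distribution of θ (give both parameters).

Posterior: Beta(30.8, 17.8)

The binomial likelihood is conjugate to the Beta prior: with 25 successes and 7 failures, the posterior is Beta(5.8+25, 10.8+7) = Beta(30.8, 17.8).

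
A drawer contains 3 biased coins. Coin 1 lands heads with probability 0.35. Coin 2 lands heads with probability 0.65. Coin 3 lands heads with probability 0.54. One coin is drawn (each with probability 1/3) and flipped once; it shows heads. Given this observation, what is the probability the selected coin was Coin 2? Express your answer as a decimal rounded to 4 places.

Posterior probability ≈ 0.4221

Tabulate prior·likelihood by source: [1] prior 0.333333, lik 0.35, product 0.1167; [2] prior 0.333333, lik 0.65, product 0.2167; [3] prior 0.333333, lik 0.54, product 0.1800.
Normalizing constant = 0.51333; the posterior for Coin 2 is its product over the sum, 0.2167/0.51333 = 0.4221.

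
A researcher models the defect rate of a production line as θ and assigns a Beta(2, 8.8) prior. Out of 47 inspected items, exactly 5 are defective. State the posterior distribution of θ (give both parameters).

Posterior: Beta(7, 50.8)

Observing 5 successes and 42 failures updates Beta(2, 8.8) by adding the success and failure counts to the two shape parameters: α = 2+5 = 7, β = 8.8+42 = 50.8.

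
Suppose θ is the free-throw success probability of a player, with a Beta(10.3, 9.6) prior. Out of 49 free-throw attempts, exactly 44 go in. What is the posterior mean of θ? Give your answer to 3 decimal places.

Observing 44 successes and 5 failures updates Beta(10.3, 9.6) by adding the success and failure counts to the two shape parameters: α = 10.3+44 = 54.3, β = 9.6+5 = 14.6.
Posterior mean = α/(α+β) = 54.3/68.9 = 0.788.

Posterior mean ≈ 0.788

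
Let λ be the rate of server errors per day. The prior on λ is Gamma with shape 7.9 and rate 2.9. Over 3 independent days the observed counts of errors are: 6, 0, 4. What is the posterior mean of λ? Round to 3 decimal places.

Total count ∑xᵢ = 10 over n = 3 days.
Gamma is conjugate to the Poisson likelihood: posterior is Gamma(shape = 7.9+10 = 17.9, rate = 2.9+3 = 5.9).
E[λ | data] = 17.9/5.9 = 3.034.

Posterior mean ≈ 3.034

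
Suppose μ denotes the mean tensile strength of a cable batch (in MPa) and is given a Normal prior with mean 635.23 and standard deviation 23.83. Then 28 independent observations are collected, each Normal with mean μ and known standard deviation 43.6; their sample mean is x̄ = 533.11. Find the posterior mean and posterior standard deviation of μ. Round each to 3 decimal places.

Posterior mean ≈ 544.015; posterior SD ≈ 7.787

With known σ, the Normal prior is conjugate. Weight on the data is w = (n/σ²)/(n/σ² + 1/τ₀²) = 0.0147294/(0.0147294+0.00176097) = 0.89321.
Posterior mean = w·x̄ + (1−w)·μ₀ = 0.89321·533.11 + 0.10679·635.23 = 544.015. Posterior variance = 1/(0.0147294+0.00176097) = 60.6415, so SD = 7.787.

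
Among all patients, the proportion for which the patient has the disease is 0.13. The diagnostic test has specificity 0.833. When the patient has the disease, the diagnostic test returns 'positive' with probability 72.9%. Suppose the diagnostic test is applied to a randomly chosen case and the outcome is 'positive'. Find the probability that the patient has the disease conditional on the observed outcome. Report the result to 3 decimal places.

Let H be the event that the patient has the disease. P(H) = 0.13, so P(¬H) = 0.87. With E the 'positive' result, P(E|H) = 0.729 and P(E|¬H) = 0.167.
P(E) = 0.729·0.13 + 0.167·0.87 = 0.094770 + 0.14529 = 0.24006.
By Bayes' theorem, P(H|E) = 0.094770 / 0.24006 = 0.395.

P(H | E) ≈ 0.395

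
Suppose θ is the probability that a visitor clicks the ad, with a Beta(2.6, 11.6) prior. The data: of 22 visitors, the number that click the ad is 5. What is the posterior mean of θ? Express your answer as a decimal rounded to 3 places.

The binomial likelihood is conjugate to the Beta prior: with 5 successes and 17 failures, the posterior is Beta(2.6+5, 11.6+17) = Beta(7.6, 28.6).
Posterior mean = α/(α+β) = 7.6/36.2 = 0.210.

Posterior mean ≈ 0.210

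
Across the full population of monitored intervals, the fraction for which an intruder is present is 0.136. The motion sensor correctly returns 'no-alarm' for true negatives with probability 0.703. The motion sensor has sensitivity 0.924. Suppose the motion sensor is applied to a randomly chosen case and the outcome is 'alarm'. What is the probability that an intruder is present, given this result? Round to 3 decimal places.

Let H be the event that an intruder is present. P(H) = 0.136, so P(¬H) = 0.864. With E the 'alarm' result, P(E|H) = 0.924 and P(E|¬H) = 0.297.
P(E) = 0.924·0.136 + 0.297·0.864 = 0.12566 + 0.25661 = 0.38227.
By Bayes' theorem, P(H|E) = 0.12566 / 0.38227 = 0.329.

P(H | E) ≈ 0.329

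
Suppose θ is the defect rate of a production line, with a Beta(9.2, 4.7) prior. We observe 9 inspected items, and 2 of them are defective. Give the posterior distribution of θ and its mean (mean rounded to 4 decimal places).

The binomial likelihood is conjugate to the Beta prior: with 2 successes and 7 failures, the posterior is Beta(9.2+2, 4.7+7) = Beta(11.2, 11.7).
Posterior mean = α/(α+β) = 11.2/22.9 = 0.4891.

Posterior: Beta(11.2, 11.7); mean ≈ 0.4891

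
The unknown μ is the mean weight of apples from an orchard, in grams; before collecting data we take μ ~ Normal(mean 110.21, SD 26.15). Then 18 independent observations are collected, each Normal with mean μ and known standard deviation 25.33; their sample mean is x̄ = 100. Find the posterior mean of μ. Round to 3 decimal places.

Prior precision 1/τ₀² = 1/26.15² = 0.00146237; data precision n/σ² = 18/25.33² = 0.0280545.
Posterior precision = 0.00146237 + 0.0280545 = 0.0295168.
Posterior mean = (0.00146237·110.21 + 0.0280545·100) / 0.0295168 = 100.506.

Posterior mean ≈ 100.506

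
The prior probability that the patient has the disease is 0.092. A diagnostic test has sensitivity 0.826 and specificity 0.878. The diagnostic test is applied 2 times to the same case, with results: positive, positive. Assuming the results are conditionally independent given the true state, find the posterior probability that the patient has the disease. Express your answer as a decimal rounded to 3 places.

With H the event that the patient has the disease, the joint likelihood of the observed sequence is P(data|H) = 0.826·0.826 = 0.68228 and P(data|¬H) = 0.122·0.122 = 0.014884.
Bayes: P(H|data) = 0.092·0.68228 / (0.092·0.68228 + 0.908·0.014884) = 0.062769/0.076284 = 0.8228.

Posterior P(H) ≈ 0.823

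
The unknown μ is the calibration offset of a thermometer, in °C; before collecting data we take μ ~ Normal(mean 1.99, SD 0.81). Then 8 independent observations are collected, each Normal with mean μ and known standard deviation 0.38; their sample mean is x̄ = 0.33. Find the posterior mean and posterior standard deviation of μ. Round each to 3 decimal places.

Posterior mean ≈ 0.374; posterior SD ≈ 0.133

With known σ, the Normal prior is conjugate. Weight on the data is w = (n/σ²)/(n/σ² + 1/τ₀²) = 55.4017/(55.4017+1.52416) = 0.97323.
Posterior mean = w·x̄ + (1−w)·μ₀ = 0.97323·0.33 + 0.026774·1.99 = 0.374. Posterior variance = 1/(55.4017+1.52416) = 0.0175667, so SD = 0.133.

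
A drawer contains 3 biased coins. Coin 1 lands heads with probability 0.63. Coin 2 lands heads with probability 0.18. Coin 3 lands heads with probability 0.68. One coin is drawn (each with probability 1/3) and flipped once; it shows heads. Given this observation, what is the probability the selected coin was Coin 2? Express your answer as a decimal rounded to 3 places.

Tabulate prior·likelihood by source: [1] prior 0.333333, lik 0.63, product 0.2100; [2] prior 0.333333, lik 0.18, product 0.06000; [3] prior 0.333333, lik 0.68, product 0.2267.
Normalizing constant = 0.49667; the posterior for Coin 2 is its product over the sum, 0.06000/0.49667 = 0.121.

Posterior probability ≈ 0.121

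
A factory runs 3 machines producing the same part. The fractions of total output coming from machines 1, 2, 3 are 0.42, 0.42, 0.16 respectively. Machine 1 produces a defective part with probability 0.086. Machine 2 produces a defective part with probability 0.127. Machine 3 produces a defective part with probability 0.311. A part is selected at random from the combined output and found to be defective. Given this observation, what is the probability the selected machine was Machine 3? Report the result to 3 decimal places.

Tabulate prior·likelihood by source: [1] prior 0.42, lik 0.086, product 0.03612; [2] prior 0.42, lik 0.127, product 0.05334; [3] prior 0.16, lik 0.311, product 0.04976.
Normalizing constant = 0.13922; the posterior for Machine 3 is its product over the sum, 0.04976/0.13922 = 0.357.

Posterior probability ≈ 0.357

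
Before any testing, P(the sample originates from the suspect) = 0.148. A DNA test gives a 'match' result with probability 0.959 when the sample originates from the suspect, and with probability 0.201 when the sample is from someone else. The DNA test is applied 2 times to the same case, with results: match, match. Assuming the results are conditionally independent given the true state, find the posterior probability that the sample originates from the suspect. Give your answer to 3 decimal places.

Posterior P(H) ≈ 0.798

With H the event that the sample originates from the suspect, the joint likelihood of the observed sequence is P(data|H) = 0.959·0.959 = 0.91968 and P(data|¬H) = 0.201·0.201 = 0.040401.
Bayes: P(H|data) = 0.148·0.91968 / (0.148·0.91968 + 0.852·0.040401) = 0.13611/0.17053 = 0.7982.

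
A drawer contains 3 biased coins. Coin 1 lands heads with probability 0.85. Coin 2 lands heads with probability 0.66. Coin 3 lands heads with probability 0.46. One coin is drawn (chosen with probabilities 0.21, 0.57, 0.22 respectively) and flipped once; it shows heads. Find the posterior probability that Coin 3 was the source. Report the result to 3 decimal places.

Posterior probability ≈ 0.154

Tabulate prior·likelihood by source: [1] prior 0.21, lik 0.85, product 0.1785; [2] prior 0.57, lik 0.66, product 0.3762; [3] prior 0.22, lik 0.46, product 0.1012.
Normalizing constant = 0.65590; the posterior for Coin 3 is its product over the sum, 0.1012/0.65590 = 0.154.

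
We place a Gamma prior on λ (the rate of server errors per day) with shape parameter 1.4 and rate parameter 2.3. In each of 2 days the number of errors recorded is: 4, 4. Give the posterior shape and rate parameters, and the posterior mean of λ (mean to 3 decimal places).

Total count ∑xᵢ = 8 over n = 2 days.
Gamma is conjugate to the Poisson likelihood: posterior is Gamma(shape = 1.4+8 = 9.4, rate = 2.3+2 = 4.3).
Posterior mean = shape/rate = 9.4/4.3 = 2.186.

Posterior: Gamma(shape=9.4, rate=4.3); mean ≈ 2.186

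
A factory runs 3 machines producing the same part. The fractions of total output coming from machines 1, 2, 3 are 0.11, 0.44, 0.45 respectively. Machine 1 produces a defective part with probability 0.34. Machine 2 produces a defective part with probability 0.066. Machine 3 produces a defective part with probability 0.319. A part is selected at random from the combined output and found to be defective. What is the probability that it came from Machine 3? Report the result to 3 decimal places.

Posterior probability ≈ 0.684

Tabulate prior·likelihood by source: [1] prior 0.11, lik 0.34, product 0.03740; [2] prior 0.44, lik 0.066, product 0.02904; [3] prior 0.45, lik 0.319, product 0.1436.
Normalizing constant = 0.20999; the posterior for Machine 3 is its product over the sum, 0.1436/0.20999 = 0.684.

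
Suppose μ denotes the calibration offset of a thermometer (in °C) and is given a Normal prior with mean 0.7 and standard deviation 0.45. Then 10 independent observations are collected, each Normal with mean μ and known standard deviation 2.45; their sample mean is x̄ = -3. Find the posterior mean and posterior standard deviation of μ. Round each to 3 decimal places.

Prior precision 1/τ₀² = 1/0.45² = 4.93827; data precision n/σ² = 10/2.45² = 1.66597.
Posterior precision = 4.93827 + 1.66597 = 6.60424, giving posterior SD = 1/√6.60424 = 0.389.
Posterior mean = (4.93827·0.7 + 1.66597·-3) / 6.60424 = -0.233.

Posterior mean ≈ -0.233; posterior SD ≈ 0.389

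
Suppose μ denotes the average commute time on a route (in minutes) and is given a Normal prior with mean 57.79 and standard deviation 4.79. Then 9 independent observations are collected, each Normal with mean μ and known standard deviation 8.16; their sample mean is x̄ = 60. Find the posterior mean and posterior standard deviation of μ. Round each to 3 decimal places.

Prior precision 1/τ₀² = 1/4.79² = 0.0435842; data precision n/σ² = 9/8.16² = 0.135164.
Posterior precision = 0.0435842 + 0.135164 = 0.178749, giving posterior SD = 1/√0.178749 = 2.365.
Posterior mean = (0.0435842·57.79 + 0.135164·60) / 0.178749 = 59.461.

Posterior mean ≈ 59.461; posterior SD ≈ 2.365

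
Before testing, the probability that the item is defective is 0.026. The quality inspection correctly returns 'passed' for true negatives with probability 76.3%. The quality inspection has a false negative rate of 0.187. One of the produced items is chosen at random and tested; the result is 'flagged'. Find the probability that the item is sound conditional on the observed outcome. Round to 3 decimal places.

P(¬H | E) ≈ 0.916

Write H for 'the item is defective'. Prior odds H:¬H = 0.026/0.974 = 0.026694. For the 'flagged' outcome, the likelihood ratio is 0.813/0.237 = 3.4304.
Posterior odds = 0.026694 × 3.4304 = 0.091571, so P(H|E) = 0.091571/(1+0.091571) = 0.084. Then P(¬H|E) = 1 − 0.084 = 0.916.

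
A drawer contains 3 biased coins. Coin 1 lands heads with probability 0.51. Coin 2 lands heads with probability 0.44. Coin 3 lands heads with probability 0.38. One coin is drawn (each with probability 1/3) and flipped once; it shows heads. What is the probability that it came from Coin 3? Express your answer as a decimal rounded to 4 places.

Posterior probability ≈ 0.2857

P(heads|C1) = 0.51; P(heads|C2) = 0.44; P(heads|C3) = 0.38.
Prior × likelihood for each source: 0.333333·0.51=0.1700, 0.333333·0.44=0.1467, 0.333333·0.38=0.1267. Summing gives P(heads) = 0.44333.
P(Coin 3 | heads) = 0.1267 / 0.44333 = 0.2857.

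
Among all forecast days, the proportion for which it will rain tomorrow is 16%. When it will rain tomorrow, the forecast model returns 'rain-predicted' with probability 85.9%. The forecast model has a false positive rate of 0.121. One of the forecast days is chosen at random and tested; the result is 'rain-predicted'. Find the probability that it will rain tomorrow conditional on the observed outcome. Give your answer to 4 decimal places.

P(H | E) ≈ 0.5749

Let H be the event that it will rain tomorrow. P(H) = 0.16, so P(¬H) = 0.84. With E the 'rain-predicted' result, P(E|H) = 0.859 and P(E|¬H) = 0.121.
P(E) = 0.859·0.16 + 0.121·0.84 = 0.13744 + 0.10164 = 0.23908.
By Bayes' theorem, P(H|E) = 0.13744 / 0.23908 = 0.5749.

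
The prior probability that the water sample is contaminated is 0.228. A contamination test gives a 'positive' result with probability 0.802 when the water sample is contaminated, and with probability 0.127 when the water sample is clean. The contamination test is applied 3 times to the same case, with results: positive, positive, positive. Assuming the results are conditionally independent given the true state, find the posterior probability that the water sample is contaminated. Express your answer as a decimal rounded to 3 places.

Let H be the event that the water sample is contaminated; start with P(H) = 0.228. P('positive'|H) = 0.802, P('positive'|¬H) = 0.127.
Update on result 1 ('positive'): P(H) ← 0.802·0.2280 / (0.802·0.2280 + 0.127·0.7720) = 0.18286/0.28090 = 0.6510.
Update on result 2 ('positive'): P(H) ← 0.802·0.6510 / (0.802·0.6510 + 0.127·0.3490) = 0.52207/0.56640 = 0.9217.
Update on result 3 ('positive'): P(H) ← 0.802·0.9217 / (0.802·0.9217 + 0.127·0.0783) = 0.73923/0.74917 = 0.9867.

Posterior P(H) ≈ 0.987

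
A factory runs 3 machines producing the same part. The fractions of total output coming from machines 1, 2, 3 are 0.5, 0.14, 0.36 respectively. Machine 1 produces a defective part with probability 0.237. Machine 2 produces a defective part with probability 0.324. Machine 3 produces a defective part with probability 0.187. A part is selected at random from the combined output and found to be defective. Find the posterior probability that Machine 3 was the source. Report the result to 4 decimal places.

P(defective|M1) = 0.237; P(defective|M2) = 0.324; P(defective|M3) = 0.187.
Prior × likelihood for each source: 0.5·0.237=0.1185, 0.14·0.324=0.04536, 0.36·0.187=0.06732. Summing gives P(defective) = 0.23118.
P(Machine 3 | defective) = 0.06732 / 0.23118 = 0.2912.

Posterior probability ≈ 0.2912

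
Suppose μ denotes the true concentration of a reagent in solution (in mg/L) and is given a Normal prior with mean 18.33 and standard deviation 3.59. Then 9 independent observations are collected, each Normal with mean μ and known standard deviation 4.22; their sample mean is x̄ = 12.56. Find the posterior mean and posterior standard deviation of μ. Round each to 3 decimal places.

With known σ, the Normal prior is conjugate. Weight on the data is w = (n/σ²)/(n/σ² + 1/τ₀²) = 0.505379/(0.505379+0.0775910) = 0.86690.
Posterior mean = w·x̄ + (1−w)·μ₀ = 0.86690·12.56 + 0.13310·18.33 = 13.328. Posterior variance = 1/(0.505379+0.0775910) = 1.71535, so SD = 1.310.

Posterior mean ≈ 13.328; posterior SD ≈ 1.310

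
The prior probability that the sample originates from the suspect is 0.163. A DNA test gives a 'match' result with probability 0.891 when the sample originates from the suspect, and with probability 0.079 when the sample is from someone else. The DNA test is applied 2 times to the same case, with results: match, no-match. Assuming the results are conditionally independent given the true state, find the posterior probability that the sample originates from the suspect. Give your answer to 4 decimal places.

Let H be the event that the sample originates from the suspect; start with P(H) = 0.163. P('match'|H) = 0.891, P('match'|¬H) = 0.079.
Update on result 1 ('match'): P(H) ← 0.891·0.1630 / (0.891·0.1630 + 0.079·0.8370) = 0.14523/0.21136 = 0.6871.
Update on result 2 ('no-match'): P(H) ← 0.109·0.6871 / (0.109·0.6871 + 0.921·0.3129) = 0.074899/0.36304 = 0.2063.

Posterior P(H) ≈ 0.2063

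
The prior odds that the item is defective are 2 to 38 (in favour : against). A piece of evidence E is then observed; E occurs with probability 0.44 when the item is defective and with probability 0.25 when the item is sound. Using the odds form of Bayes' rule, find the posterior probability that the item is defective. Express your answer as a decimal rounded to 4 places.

Prior odds = 2/38 = 0.052632.
Likelihood ratio for E = 0.44/0.25 = 1.7600.
Posterior odds = prior odds × LR = 0.092632.
Posterior probability = odds/(1+odds) = 0.092632/1.0926 = 0.0848.

Posterior probability ≈ 0.0848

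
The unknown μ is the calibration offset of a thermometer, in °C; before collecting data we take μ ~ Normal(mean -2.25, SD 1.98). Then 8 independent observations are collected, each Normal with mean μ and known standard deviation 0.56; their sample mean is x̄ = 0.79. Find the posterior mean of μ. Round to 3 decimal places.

With known σ, the Normal prior is conjugate. Weight on the data is w = (n/σ²)/(n/σ² + 1/τ₀²) = 25.5102/(25.5102+0.255076) = 0.99010.
Posterior mean = w·x̄ + (1−w)·μ₀ = 0.99010·0.79 + 0.0099000·-2.25 = 0.760.

Posterior mean ≈ 0.760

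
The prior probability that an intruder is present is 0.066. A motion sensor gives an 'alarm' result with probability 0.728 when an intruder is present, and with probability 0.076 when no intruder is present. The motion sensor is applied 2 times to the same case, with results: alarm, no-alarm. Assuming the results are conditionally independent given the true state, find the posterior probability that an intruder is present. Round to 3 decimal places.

Posterior P(H) ≈ 0.166

With H the event that an intruder is present, the joint likelihood of the observed sequence is P(data|H) = 0.728·0.272 = 0.19802 and P(data|¬H) = 0.076·0.924 = 0.070224.
Bayes: P(H|data) = 0.066·0.19802 / (0.066·0.19802 + 0.934·0.070224) = 0.013069/0.078658 = 0.1661.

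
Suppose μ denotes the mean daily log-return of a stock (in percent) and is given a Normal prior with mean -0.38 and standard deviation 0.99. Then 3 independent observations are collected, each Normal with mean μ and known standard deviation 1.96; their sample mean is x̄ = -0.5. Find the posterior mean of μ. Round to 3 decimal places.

With known σ, the Normal prior is conjugate. Weight on the data is w = (n/σ²)/(n/σ² + 1/τ₀²) = 0.780925/(0.780925+1.02030) = 0.43355.
Posterior mean = w·x̄ + (1−w)·μ₀ = 0.43355·-0.5 + 0.56645·-0.38 = -0.432.

Posterior mean ≈ -0.432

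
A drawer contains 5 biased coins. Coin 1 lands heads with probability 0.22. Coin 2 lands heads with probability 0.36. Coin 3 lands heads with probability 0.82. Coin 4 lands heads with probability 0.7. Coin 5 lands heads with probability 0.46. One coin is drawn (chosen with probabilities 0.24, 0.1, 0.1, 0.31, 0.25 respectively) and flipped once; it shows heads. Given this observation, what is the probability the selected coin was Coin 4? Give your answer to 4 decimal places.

Posterior probability ≈ 0.4316

Tabulate prior·likelihood by source: [1] prior 0.24, lik 0.22, product 0.05280; [2] prior 0.1, lik 0.36, product 0.03600; [3] prior 0.1, lik 0.82, product 0.08200; [4] prior 0.31, lik 0.7, product 0.2170; [5] prior 0.25, lik 0.46, product 0.1150.
Normalizing constant = 0.50280; the posterior for Coin 4 is its product over the sum, 0.2170/0.50280 = 0.4316.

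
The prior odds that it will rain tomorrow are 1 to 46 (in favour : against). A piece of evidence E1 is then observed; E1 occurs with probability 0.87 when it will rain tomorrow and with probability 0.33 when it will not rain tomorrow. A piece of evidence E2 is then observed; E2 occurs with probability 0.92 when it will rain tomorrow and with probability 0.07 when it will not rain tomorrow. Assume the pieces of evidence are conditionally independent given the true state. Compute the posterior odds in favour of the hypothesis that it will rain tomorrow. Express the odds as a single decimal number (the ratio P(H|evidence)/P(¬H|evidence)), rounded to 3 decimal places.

Posterior odds ≈ 0.753

Prior odds = 1/46 = 0.021739. In log-odds, ln(0.021739) = -3.8286.
Add log likelihood ratios: ln(2.6364) + ln(13.143) = 3.5453.
Posterior log-odds = -0.28336, so posterior odds = exp(-0.28336) = 0.75325.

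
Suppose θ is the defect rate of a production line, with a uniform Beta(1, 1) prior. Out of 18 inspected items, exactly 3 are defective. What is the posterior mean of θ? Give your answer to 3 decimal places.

Posterior mean ≈ 0.200

The binomial likelihood is conjugate to the Beta prior: with 3 successes and 15 failures, the posterior is Beta(1+3, 1+15) = Beta(4, 16).
E[θ | data] = 4/(4+16) = 0.200.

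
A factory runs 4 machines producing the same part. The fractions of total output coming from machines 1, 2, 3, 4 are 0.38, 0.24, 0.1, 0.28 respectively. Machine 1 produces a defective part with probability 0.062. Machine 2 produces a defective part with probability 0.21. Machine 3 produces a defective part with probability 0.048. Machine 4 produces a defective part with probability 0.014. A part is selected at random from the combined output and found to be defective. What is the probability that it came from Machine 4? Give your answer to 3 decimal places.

P(defective|M1) = 0.062; P(defective|M2) = 0.21; P(defective|M3) = 0.048; P(defective|M4) = 0.014.
Prior × likelihood for each source: 0.38·0.062=0.02356, 0.24·0.21=0.05040, 0.1·0.048=0.004800, 0.28·0.014=0.003920. Summing gives P(defective) = 0.082680.
P(Machine 4 | defective) = 0.003920 / 0.082680 = 0.047.

Posterior probability ≈ 0.047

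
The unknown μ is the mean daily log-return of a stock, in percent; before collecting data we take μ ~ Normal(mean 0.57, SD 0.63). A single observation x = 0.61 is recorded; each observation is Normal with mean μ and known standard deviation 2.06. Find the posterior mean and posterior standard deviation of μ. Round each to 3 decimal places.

With known σ, the Normal prior is conjugate. Weight on the data is w = (n/σ²)/(n/σ² + 1/τ₀²) = 0.235649/(0.235649+2.51953) = 0.085530.
Posterior mean = w·x̄ + (1−w)·μ₀ = 0.085530·0.61 + 0.91447·0.57 = 0.573. Posterior variance = 1/(0.235649+2.51953) = 0.362953, so SD = 0.602.

Posterior mean ≈ 0.573; posterior SD ≈ 0.602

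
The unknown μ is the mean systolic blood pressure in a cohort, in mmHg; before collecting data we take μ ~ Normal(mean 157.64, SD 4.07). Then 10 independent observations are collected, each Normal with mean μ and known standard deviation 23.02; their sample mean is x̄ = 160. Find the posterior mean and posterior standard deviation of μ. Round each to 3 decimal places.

With known σ, the Normal prior is conjugate. Weight on the data is w = (n/σ²)/(n/σ² + 1/τ₀²) = 0.0188708/(0.0188708+0.0603686) = 0.23815.
Posterior mean = w·x̄ + (1−w)·μ₀ = 0.23815·160 + 0.76185·157.64 = 158.202. Posterior variance = 1/(0.0188708+0.0603686) = 12.6200, so SD = 3.552.

Posterior mean ≈ 158.202; posterior SD ≈ 3.552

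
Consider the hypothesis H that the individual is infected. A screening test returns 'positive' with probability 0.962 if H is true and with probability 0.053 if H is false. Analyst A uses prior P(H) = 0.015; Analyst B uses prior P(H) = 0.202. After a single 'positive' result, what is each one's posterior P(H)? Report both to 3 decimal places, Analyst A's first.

Analyst A: 0.217; Analyst B: 0.821

The likelihood ratio for a 'positive' result is 0.962/0.053 = 18.151.
Analyst A: prior odds 0.015/0.985 = 0.015228; posterior odds 0.27641; posterior probability 0.217.
Analyst B: prior odds 0.202/0.798 = 0.25313; posterior odds 4.5946; posterior probability 0.821.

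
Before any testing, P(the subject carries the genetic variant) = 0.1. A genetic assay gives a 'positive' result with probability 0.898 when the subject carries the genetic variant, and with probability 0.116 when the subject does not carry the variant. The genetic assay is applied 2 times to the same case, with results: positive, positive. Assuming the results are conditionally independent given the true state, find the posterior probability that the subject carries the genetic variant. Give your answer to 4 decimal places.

With H the event that the subject carries the genetic variant, the joint likelihood of the observed sequence is P(data|H) = 0.898·0.898 = 0.80640 and P(data|¬H) = 0.116·0.116 = 0.013456.
Bayes: P(H|data) = 0.1·0.80640 / (0.1·0.80640 + 0.9·0.013456) = 0.080640/0.092751 = 0.8694.

Posterior P(H) ≈ 0.8694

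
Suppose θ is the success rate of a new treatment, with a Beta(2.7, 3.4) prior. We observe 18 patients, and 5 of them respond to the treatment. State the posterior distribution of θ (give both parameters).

Posterior: Beta(7.7, 16.4)

The binomial likelihood is conjugate to the Beta prior: with 5 successes and 13 failures, the posterior is Beta(2.7+5, 3.4+13) = Beta(7.7, 16.4).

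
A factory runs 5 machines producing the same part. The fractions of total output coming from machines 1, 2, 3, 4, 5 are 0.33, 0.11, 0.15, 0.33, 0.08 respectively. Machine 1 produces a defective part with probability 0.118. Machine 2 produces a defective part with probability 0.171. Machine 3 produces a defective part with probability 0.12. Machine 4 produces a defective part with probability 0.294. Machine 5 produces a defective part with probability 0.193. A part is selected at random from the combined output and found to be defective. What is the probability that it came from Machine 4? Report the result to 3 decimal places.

P(defective|M1) = 0.118; P(defective|M2) = 0.171; P(defective|M3) = 0.12; P(defective|M4) = 0.294; P(defective|M5) = 0.193.
Prior × likelihood for each source: 0.33·0.118=0.03894, 0.11·0.171=0.01881, 0.15·0.12=0.01800, 0.33·0.294=0.09702, 0.08·0.193=0.01544. Summing gives P(defective) = 0.18821.
P(Machine 4 | defective) = 0.09702 / 0.18821 = 0.515.

Posterior probability ≈ 0.515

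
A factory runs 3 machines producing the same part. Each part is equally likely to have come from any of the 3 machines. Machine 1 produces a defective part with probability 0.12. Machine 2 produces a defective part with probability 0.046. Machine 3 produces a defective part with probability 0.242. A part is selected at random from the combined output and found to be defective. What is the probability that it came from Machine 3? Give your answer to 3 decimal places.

P(defective|M1) = 0.12; P(defective|M2) = 0.046; P(defective|M3) = 0.242.
Prior × likelihood for each source: 0.333333·0.12=0.04000, 0.333333·0.046=0.01533, 0.333333·0.242=0.08067. Summing gives P(defective) = 0.13600.
P(Machine 3 | defective) = 0.08067 / 0.13600 = 0.593.

Posterior probability ≈ 0.593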